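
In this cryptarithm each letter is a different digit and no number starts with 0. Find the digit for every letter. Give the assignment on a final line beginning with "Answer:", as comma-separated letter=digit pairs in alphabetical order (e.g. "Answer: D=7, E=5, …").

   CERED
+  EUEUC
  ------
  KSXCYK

Step 1. [col 1: D + C ≡ K (mod 10)] no forcing yet in column 1 (carry-in 0); D=5 is free and consistent — try it ⇒ D=5.
Step 2. [col 1: D + C ≡ K (mod 10)] several values work for K in column 1 (D + C ≡ K (mod 10), carry-in 0); try K=1 ⇒ K=1.
Step 3. [col 1: D + C ≡ K (mod 10)] column 1 reads D+C+carry(0)=K with D=5, K=1; with digits 1,5 already taken and all letters distinct, the only value for C is 6 ⇒ C=6.
Step 4. [col 2: E + U ≡ Y (mod 10)] U=3 is one option consistent with column 2 (E + U ≡ Y (mod 10), carry-in 1) — take it, so U=3.
Step 5. [col 2: E + U ≡ Y (mod 10)] E=4 is one option consistent with column 2 (E + U ≡ Y (mod 10), carry-in 1) — take it. So E=4.
Step 6. [col 2: E + U ≡ Y (mod 10)] column 2 reads E+U+carry(1)=Y with E=4, U=3; with digits 1,3,4,5,6 already taken and all letters distinct, the only value for Y is 8, so Y=8.
Step 7. [col 3: R + E ≡ C (mod 10)] in column 3 we have R+E≡C with carry-in 0; given E=4, C=6 and digits 1,3,4,5,6,8 already taken and all letters distinct, that pins R to 2, so R=2.
Step 8. [col 4: E + U ≡ X (mod 10)] column 4 reads E+U+carry(0)=X with E=4, U=3; with digits 1,2,3,4,5,6,8 already taken and all letters distinct, the only value for X is 7. So X=7.
Step 9. [col 5: C + E ≡ S (mod 10)] column 5: given C=6, E=4, carry-in 0, and digits 1,2,3,4,5,6,7,8 already taken and all letters distinct, C+E≡S (mod 10) forces S=0. So S=0.

Answer: C=6, D=5, E=4, K=1, R=2, S=0, U=3, X=7, Y=8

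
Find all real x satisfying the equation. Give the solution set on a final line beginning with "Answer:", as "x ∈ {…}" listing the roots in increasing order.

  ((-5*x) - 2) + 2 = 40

Step 1. [((-5*x) - 2) + 2 = 40] peel the +2: subtract 2 from each side, so sub: (-5*x) - 2 = 38.
Step 2. [(-5*x) - 2 = 38] -2 is outermost — add 2 both sides, so sub: -5*x = 40.
Step 3. [-5*x = 40] LHS = -5·(…); ÷-5 both sides, so div: x = -8.

Answer: x ∈ {-8}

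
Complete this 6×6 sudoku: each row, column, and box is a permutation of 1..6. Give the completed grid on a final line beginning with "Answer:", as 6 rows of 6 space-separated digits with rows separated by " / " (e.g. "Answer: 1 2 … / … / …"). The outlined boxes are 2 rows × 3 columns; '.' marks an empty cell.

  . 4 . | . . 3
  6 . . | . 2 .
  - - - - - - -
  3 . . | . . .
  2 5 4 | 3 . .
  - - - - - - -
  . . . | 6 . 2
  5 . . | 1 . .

Step 1. [r1c4∈{5}] r1c4 is down to just 5. So r1c4=5.
Step 2. [r1c1∈{1}] nothing but 1 survives at r1c1. So r1c1=1.
Step 3. [r3c6∈{1,4,5,6}] col 6 places 5 nowhere but r3c6, so r3c6=5.
Step 4. [r2c2∈{3}] nothing but 3 survives at r2c2 ⇒ r2c2=3.
Step 5. [r6c6∈{4}] nothing but 4 survives at r6c6. So r6c6=4.
Step 6. [r3c5∈{1,4,6}] across col 5, 4 lands solely at r3c5, so r3c5=4.
Step 7. [r6c2∈{2,6}] across col 2, 2 lands solely at r6c2 ⇒ r6c2=2.
Step 8. [r6c5∈{3}] r6c5's peers cover all but 3. So r6c5=3.
Step 9. [r3c2∈{1,6}] across col 2, 6 lands solely at r3c2. So r3c2=6.
Step 10. [r4c6∈{1,6}] across col 6, 6 lands solely at r4c6. So r4c6=6.
Step 11. [r5c3∈{1,3}] in row 5, 3 fits only at r5c3 ⇒ r5c3=3.
Step 12. [r1c3∈{2}] only 2 remains possible at r1c3 ⇒ r1c3=2.
Step 13. [r5c1∈{4}] r5c1 is down to just 4. So r5c1=4.
Step 14. [r2c3∈{5}] r2c3 is down to just 5 ⇒ r2c3=5.
Step 15. [r1c5∈{6}] r1c5's peers cover all but 6. So r1c5=6.
Step 16. [r6c3∈{6}] r6c3 is down to just 6. So r6c3=6.
Step 17. [r5c5∈{5}] r5c5 is down to just 5 ⇒ r5c5=5.
Step 18. [r2c4∈{4}] r2c4's peers cover all but 4 ⇒ r2c4=4.
Step 19. [r3c4∈{2}] r3c4's peers cover all but 2. So r3c4=2.
Step 20. [r3c3∈{1}] nothing but 1 survives at r3c3 ⇒ r3c3=1.
Step 21. [r4c5∈{1}] r4c5's peers cover all but 1, so r4c5=1.
Step 22. [r5c2∈{1}] r5c2 has the single candidate 1 ⇒ r5c2=1.
Step 23. [r2c6∈{1}] r2c6's peers cover all but 1. So r2c6=1.

Answer: 1 4 2 5 6 3 / 6 3 5 4 2 1 / 3 6 1 2 4 5 / 2 5 4 3 1 6 / 4 1 3 6 5 2 / 5 2 6 1 3 4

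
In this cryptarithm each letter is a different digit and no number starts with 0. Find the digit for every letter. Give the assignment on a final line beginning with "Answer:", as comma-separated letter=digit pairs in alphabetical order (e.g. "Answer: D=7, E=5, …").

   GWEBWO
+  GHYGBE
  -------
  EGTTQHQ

Step 1. [col 1: O + E ≡ Q (mod 10)] Q=4 is one option consistent with column 1 (O + E ≡ Q (mod 10), carry-in 0) — take it. So Q=4.
Step 2. [col 1: O + E ≡ Q (mod 10)] E=1 is one option consistent with column 1 (O + E ≡ Q (mod 10), carry-in 0) — take it. So E=1.
Step 3. [col 1: O + E ≡ Q (mod 10)] from column 1 (E=1, Q=4, carry-in 0, digits 1,4 already taken and all letters distinct): O must equal 3, so O=3.
Step 4. [col 2: W + B ≡ H (mod 10)] column 2 (W + B ≡ H (mod 10), carry-in 0) doesn't pin B yet; pick B=5 and continue, so B=5.
Step 5. [col 2: W + B ≡ H (mod 10)] H=7 is one option consistent with column 2 (W + B ≡ H (mod 10), carry-in 0) — take it. So H=7.
Step 6. [col 2: W + B ≡ H (mod 10)] column 2: given B=5, H=7, carry-in 0, and digits 1,3,4,5,7 already taken and all letters distinct, W+B≡H (mod 10) forces W=2 ⇒ W=2.
Step 7. [col 3: B + G ≡ Q (mod 10)] from column 3 (B=5, Q=4, carry-in 0, digits 1,2,3,4,5,7 already taken and all letters distinct): G must equal 9, so G=9.
Step 8. [col 4: E + Y ≡ T (mod 10)] several values work for Y in column 4 (E + Y ≡ T (mod 10), carry-in 1); try Y=8, so Y=8.
Step 9. [col 4: E + Y ≡ T (mod 10)] in column 4 we have E+Y≡T with carry-in 1; given E=1, Y=8 and digits 1,2,3,4,5,7,8,9 already taken and all letters distinct, that pins T to 0 ⇒ T=0.

Answer: B=5, E=1, G=9, H=7, O=3, Q=4, T=0, W=2, Y=8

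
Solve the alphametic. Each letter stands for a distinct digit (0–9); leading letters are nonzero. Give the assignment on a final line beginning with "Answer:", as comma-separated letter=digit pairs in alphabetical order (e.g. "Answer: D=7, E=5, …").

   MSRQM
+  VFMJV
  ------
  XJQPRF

Step 1. [X] X is the leading digit of a 6-digit sum of two 5-digit numbers; the final carry is exactly 1 ⇒ X=1.
Step 2. [col 1: M + V ≡ F (mod 10)] no forcing yet in column 1 (carry-in 0); F=2 is free and consistent — try it, so F=2.
Step 3. [col 1: M + V ≡ F (mod 10)] no forcing yet in column 1 (carry-in 0); M=5 is free and consistent — try it, so M=5.
Step 4. [col 1: M + V ≡ F (mod 10)] column 1: given M=5, F=2, carry-in 0, and digits 1,2,5 already taken and all letters distinct, M+V≡F (mod 10) forces V=7, so V=7.
Step 5. [col 2: Q + J ≡ R (mod 10)] column 2 (Q + J ≡ R (mod 10), carry-in 1) doesn't pin J yet; pick J=3 and continue ⇒ J=3.
Step 6. [col 2: Q + J ≡ R (mod 10)] column 2 (Q + J ≡ R (mod 10), carry-in 1) doesn't pin R yet; pick R=4 and continue. So R=4.
Step 7. [col 2: Q + J ≡ R (mod 10)] from column 2 (J=3, R=4, carry-in 1, digits 1,2,3,4,5,7 already taken and all letters distinct): Q must equal 0 ⇒ Q=0.
Step 8. [col 3: R + M ≡ P (mod 10)] column 3: given R=4, M=5, carry-in 0, and digits 0,1,2,3,4,5,7 already taken and all letters distinct, R+M≡P (mod 10) forces P=9, so P=9.
Step 9. [col 4: S + F ≡ Q (mod 10)] in column 4 we have S+F≡Q with carry-in 0; given F=2, Q=0 and digits 0,1,2,3,4,5,7,9 already taken and all letters distinct, that pins S to 8 ⇒ S=8.

Answer: F=2, J=3, M=5, P=9, Q=0, R=4, S=8, V=7, X=1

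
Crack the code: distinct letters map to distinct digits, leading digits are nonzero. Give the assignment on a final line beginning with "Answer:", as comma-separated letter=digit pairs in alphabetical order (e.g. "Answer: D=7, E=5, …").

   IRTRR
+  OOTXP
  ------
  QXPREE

Step 1. [Q] Q is the leading digit of a 6-digit sum of two 5-digit numbers; the final carry is exactly 1. So Q=1.
Step 2. [col 1: R + P ≡ E (mod 10)] E=0 is one option consistent with column 1 (R + P ≡ E (mod 10), carry-in 0) — take it. So E=0.
Step 3. [col 1: R + P ≡ E (mod 10)] no forcing yet in column 1 (carry-in 0); R=7 is free and consistent — try it. So R=7.
Step 4. [col 1: R + P ≡ E (mod 10)] in column 1 we have R+P≡E with carry-in 0; given R=7, E=0 and digits 0,1,7 already taken and all letters distinct, that pins P to 3 ⇒ P=3.
Step 5. [col 2: R + X ≡ E (mod 10)] column 2: given R=7, E=0, carry-in 1, and digits 0,1,3,7 already taken and all letters distinct, R+X≡E (mod 10) forces X=2. So X=2.
Step 6. [col 3: T + T ≡ R (mod 10)] in column 3 we have T+T≡R with carry-in 1; given R=7 and digits 0,1,2,3,7 already taken and all letters distinct, that pins T to 8. So T=8.
Step 7. [col 4: R + O ≡ P (mod 10)] column 4 reads R+O+carry(1)=P with R=7, P=3; with digits 0,1,2,3,7,8 already taken and all letters distinct, the only value for O is 5 ⇒ O=5.
Step 8. [col 5: I + O ≡ X (mod 10)] from column 5 (O=5, X=2, carry-in 1, digits 0,1,2,3,5,7,8 already taken and all letters distinct): I must equal 6, so I=6.

Answer: E=0, I=6, O=5, P=3, Q=1, R=7, T=8, X=2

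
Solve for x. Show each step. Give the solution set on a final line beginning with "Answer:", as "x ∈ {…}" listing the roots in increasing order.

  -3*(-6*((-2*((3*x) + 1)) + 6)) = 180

Step 1. [-3*(-6*((-2*((3*x) + 1)) + 6)) = 180] -3·(inner) — divide through by -3 ⇒ div: -6*((-2*((3*x) + 1)) + 6) = -60.
Step 2. [-6*((-2*((3*x) + 1)) + 6) = -60] -6·(inner) — divide through by -6 ⇒ div: (-2*((3*x) + 1)) + 6 = 10.
Step 3. [(-2*((3*x) + 1)) + 6 = 10] +6 is outermost — subtract 6 both sides. So sub: -2*((3*x) + 1) = 4.
Step 4. [-2*((3*x) + 1) = 4] -2·(inner) — divide through by -2 ⇒ div: (3*x) + 1 = -2.
Step 5. [(3*x) + 1 = -2] 1 comes off first (subtract 1) ⇒ sub: 3*x = -3.
Step 6. [3*x = -3] 3·(inner) — divide through by 3 ⇒ div: x = -1.

Answer: x ∈ {-1}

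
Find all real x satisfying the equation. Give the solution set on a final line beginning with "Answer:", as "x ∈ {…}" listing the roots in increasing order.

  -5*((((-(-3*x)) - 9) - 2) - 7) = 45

Step 1. [-5*((((-(-3*x)) - 9) - 2) - 7) = 45] divide by the outer -5. So div: (((-(-3*x)) - 9) - 2) - 7 = -9.
Step 2. [(((-(-3*x)) - 9) - 2) - 7 = -9] peel the -7: add 7 from each side. So sub: ((-(-3*x)) - 9) - 2 = -2.
Step 3. [((-(-3*x)) - 9) - 2 = -2] -2 is outermost — add 2 both sides ⇒ sub: (-(-3*x)) - 9 = 0.
Step 4. [(-(-3*x)) - 9 = 0] 9 comes off first (add 9). So sub: -(-3*x) = 9.
Step 5. [-(-3*x) = 9] leading − — multiply by −1 ⇒ neg: -3*x = -9.
Step 6. [-3*x = -9] divide by the outer -3 ⇒ div: x = 3.

Answer: x ∈ {3}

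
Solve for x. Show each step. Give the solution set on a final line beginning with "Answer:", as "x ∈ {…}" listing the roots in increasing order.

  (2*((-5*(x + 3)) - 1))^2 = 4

Step 1. [(2*((-5*(x + 3)) - 1))^2 = 4] 4 ≥ 0, LHS is (·)² — take ±√ ⇒ sqrt: 2*((-5*(x + 3)) - 1) = 2 or -2.
Step 2. [2*((-5*(x + 3)) - 1) = 2 or -2] 2 out front; divide by 2 ⇒ div: (-5*(x + 3)) - 1 = 1 or -1.
Step 3. [(-5*(x + 3)) - 1 = 1 or -1] 1 comes off first (add 1). So sub: -5*(x + 3) = 2 or 0.
Step 4. [-5*(x + 3) = 2 or 0] LHS = -5·(…); ÷-5 both sides. So div: x + 3 = -2/5 or 0.
Step 5. [x + 3 = -2/5 or 0] 3 comes off first (subtract 3), so sub: x = -17/5 or -3.

Answer: x ∈ {-17/5, -3}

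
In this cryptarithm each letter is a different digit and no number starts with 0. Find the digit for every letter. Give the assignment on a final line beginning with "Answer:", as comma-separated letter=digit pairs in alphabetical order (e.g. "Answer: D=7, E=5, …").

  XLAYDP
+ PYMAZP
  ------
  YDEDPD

Step 1. [col 1: P + P ≡ D (mod 10)] several values work for D in column 1 (P + P ≡ D (mod 10), carry-in 0); try D=8. So D=8.
Step 2. [col 1: P + P ≡ D (mod 10)] no forcing yet in column 1 (carry-in 0); P=4 is free and consistent — try it. So P=4.
Step 3. [col 2: D + Z ≡ P (mod 10)] column 2 reads D+Z+carry(0)=P with D=8, P=4; with digits 4,8 already taken and all letters distinct, the only value for Z is 6, so Z=6.
Step 4. [col 3: Y + A ≡ D (mod 10)] several values work for Y in column 3 (Y + A ≡ D (mod 10), carry-in 1); try Y=5. So Y=5.
Step 5. [col 3: Y + A ≡ D (mod 10)] in column 3 we have Y+A≡D with carry-in 1; given Y=5, D=8 and digits 4,5,6,8 already taken and all letters distinct, that pins A to 2 ⇒ A=2.
Step 6. [col 4: A + M ≡ E (mod 10)] M=7 is one option consistent with column 4 (A + M ≡ E (mod 10), carry-in 0) — take it, so M=7.
Step 7. [col 4: A + M ≡ E (mod 10)] column 4: given A=2, M=7, carry-in 0, and digits 2,4,5,6,7,8 already taken and all letters distinct, A+M≡E (mod 10) forces E=9. So E=9.
Step 8. [col 5: L + Y ≡ D (mod 10)] in column 5 we have L+Y≡D with carry-in 0; given Y=5, D=8 and digits 2,4,5,6,7,8,9 already taken and all letters distinct, that pins L to 3 ⇒ L=3.
Step 9. [col 6: X + P ≡ Y (mod 10)] from column 6 (P=4, Y=5, carry-in 0, digits 2,3,4,5,6,7,8,9 already taken and all letters distinct): X must equal 1, so X=1.

Answer: A=2, D=8, E=9, L=3, M=7, P=4, X=1, Y=5, Z=6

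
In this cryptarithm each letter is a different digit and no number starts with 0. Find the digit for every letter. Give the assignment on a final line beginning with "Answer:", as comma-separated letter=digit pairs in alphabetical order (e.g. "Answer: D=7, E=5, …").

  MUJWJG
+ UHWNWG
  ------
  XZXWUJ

Step 1. [col 1: G + G ≡ J (mod 10)] several values work for G in column 1 (G + G ≡ J (mod 10), carry-in 0); try G=3. So G=3.
Step 2. [col 1: G + G ≡ J (mod 10)] column 1: given G=3, carry-in 0, and digits 3 already taken and all letters distinct, G+G≡J (mod 10) forces J=6 ⇒ J=6.
Step 3. [col 2: J + W ≡ U (mod 10)] several values work for U in column 2 (J + W ≡ U (mod 10), carry-in 0); try U=4 ⇒ U=4.
Step 4. [col 2: J + W ≡ U (mod 10)] column 2: given J=6, U=4, carry-in 0, and digits 3,4,6 already taken and all letters distinct, J+W≡U (mod 10) forces W=8, so W=8.
Step 5. [col 3: W + N ≡ W (mod 10)] column 3 reads W+N+carry(1)=W with W=8; with digits 3,4,6,8 already taken and all letters distinct, the only value for N is 9. So N=9.
Step 6. [col 4: J + W ≡ X (mod 10)] in column 4 we have J+W≡X with carry-in 1; given J=6, W=8 and digits 3,4,6,8,9 already taken and all letters distinct, that pins X to 5, so X=5.
Step 7. [col 5: U + H ≡ Z (mod 10)] no forcing yet in column 5 (carry-in 1); H=2 is free and consistent — try it, so H=2.
Step 8. [col 5: U + H ≡ Z (mod 10)] column 5 reads U+H+carry(1)=Z with U=4, H=2; with digits 2,3,4,5,6,8,9 already taken and all letters distinct, the only value for Z is 7 ⇒ Z=7.
Step 9. [col 6: M + U ≡ X (mod 10)] column 6 reads M+U+carry(0)=X with U=4, X=5; with digits 2,3,4,5,6,7,8,9 already taken and all letters distinct, the only value for M is 1, so M=1.

Answer: G=3, H=2, J=6, M=1, N=9, U=4, W=8, X=5, Z=7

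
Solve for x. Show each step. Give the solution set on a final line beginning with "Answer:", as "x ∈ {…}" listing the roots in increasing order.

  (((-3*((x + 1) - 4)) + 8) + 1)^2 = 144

Step 1. [(((-3*((x + 1) - 4)) + 8) + 1)^2 = 144] 144 ≥ 0, LHS is (·)² — take ±√ ⇒ sqrt: ((-3*((x + 1) - 4)) + 8) + 1 = 12 or -12.
Step 2. [((-3*((x + 1) - 4)) + 8) + 1 = 12 or -12] peel the +1: subtract 1 from each side. So sub: (-3*((x + 1) - 4)) + 8 = 11 or -13.
Step 3. [(-3*((x + 1) - 4)) + 8 = 11 or -13] 8 comes off first (subtract 8). So sub: -3*((x + 1) - 4) = 3 or -21.
Step 4. [-3*((x + 1) - 4) = 3 or -21] leading coefficient -3: divide by -3, so div: (x + 1) - 4 = -1 or 7.
Step 5. [(x + 1) - 4 = -1 or 7] the outer -4 inverts by adding 4, so sub: x + 1 = 3 or 11.
Step 6. [x + 1 = 3 or 11] peel the +1: subtract 1 from each side, so sub: x = 2 or 10.

Answer: x ∈ {2, 10}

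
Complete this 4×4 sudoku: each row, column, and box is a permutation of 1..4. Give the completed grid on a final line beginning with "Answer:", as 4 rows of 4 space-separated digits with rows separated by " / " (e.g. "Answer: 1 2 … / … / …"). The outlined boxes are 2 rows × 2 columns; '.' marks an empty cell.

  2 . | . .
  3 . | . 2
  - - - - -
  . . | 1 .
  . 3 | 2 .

Step 1. [r4c4∈{4}] r4c4 is down to just 4 ⇒ r4c4=4.
Step 2. [r2c2∈{1,4}] r2c2 is the only open cell in row 2 admitting 1 ⇒ r2c2=1.
Step 3. [r1c2∈{4}] nothing but 4 survives at r1c2. So r1c2=4.
Step 4. [r1c4∈{1,3}] in row 1, 1 fits only at r1c4. So r1c4=1.
Step 5. [r3c1∈{4}] r3c1 has the single candidate 4, so r3c1=4.
Step 6. [r3c2∈{2}] only 2 remains possible at r3c2 ⇒ r3c2=2.
Step 7. [r4c1∈{1}] r4c1 has the single candidate 1, so r4c1=1.
Step 8. [r2c3∈{4}] r2c3 has the single candidate 4. So r2c3=4.
Step 9. [r1c3∈{3}] r1c3's peers cover all but 3. So r1c3=3.
Step 10. [r3c4∈{3}] r3c4's peers cover all but 3. So r3c4=3.

Answer: 2 4 3 1 / 3 1 4 2 / 4 2 1 3 / 1 3 2 4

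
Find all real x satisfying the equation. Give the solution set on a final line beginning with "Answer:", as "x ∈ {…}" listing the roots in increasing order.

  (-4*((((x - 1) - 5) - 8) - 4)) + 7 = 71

Step 1. [(-4*((((x - 1) - 5) - 8) - 4)) + 7 = 71] +7 is outermost — subtract 7 both sides. So sub: -4*((((x - 1) - 5) - 8) - 4) = 64.
Step 2. [-4*((((x - 1) - 5) - 8) - 4) = 64] -4·(inner) — divide through by -4 ⇒ div: (((x - 1) - 5) - 8) - 4 = -16.
Step 3. [(((x - 1) - 5) - 8) - 4 = -16] peel the -4: add 4 from each side, so sub: ((x - 1) - 5) - 8 = -12.
Step 4. [((x - 1) - 5) - 8 = -12] peel the -8: add 8 from each side, so sub: (x - 1) - 5 = -4.
Step 5. [(x - 1) - 5 = -4] -5 is outermost — add 5 both sides ⇒ sub: x - 1 = 1.
Step 6. [x - 1 = 1] 1 comes off first (add 1) ⇒ sub: x = 2.

Answer: x ∈ {2}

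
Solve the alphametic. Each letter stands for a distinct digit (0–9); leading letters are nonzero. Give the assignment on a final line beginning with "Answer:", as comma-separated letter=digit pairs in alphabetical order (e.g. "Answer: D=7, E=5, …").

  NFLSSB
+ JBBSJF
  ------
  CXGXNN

Step 1. [col 1: B + F ≡ N (mod 10)] N=5 is one option consistent with column 1 (B + F ≡ N (mod 10), carry-in 0) — take it, so N=5.
Step 2. [col 1: B + F ≡ N (mod 10)] no forcing yet in column 1 (carry-in 0); B=1 is free and consistent — try it ⇒ B=1.
Step 3. [col 1: B + F ≡ N (mod 10)] column 1 reads B+F+carry(0)=N with B=1, N=5; with digits 1,5 already taken and all letters distinct, the only value for F is 4, so F=4.
Step 4. [col 2: S + J ≡ N (mod 10)] several values work for J in column 2 (S + J ≡ N (mod 10), carry-in 0); try J=2 ⇒ J=2.
Step 5. [col 2: S + J ≡ N (mod 10)] column 2 reads S+J+carry(0)=N with J=2, N=5; with digits 1,2,4,5 already taken and all letters distinct, the only value for S is 3 ⇒ S=3.
Step 6. [col 3: S + S ≡ X (mod 10)] column 3 reads S+S+carry(0)=X with S=3; with digits 1,2,3,4,5 already taken and all letters distinct, the only value for X is 6 ⇒ X=6.
Step 7. [col 4: L + B ≡ G (mod 10)] no forcing yet in column 4 (carry-in 0); L=9 is free and consistent — try it ⇒ L=9.
Step 8. [col 4: L + B ≡ G (mod 10)] from column 4 (L=9, B=1, carry-in 0, digits 1,2,3,4,5,6,9 already taken and all letters distinct): G must equal 0, so G=0.
Step 9. [col 6: N + J ≡ C (mod 10)] from column 6 (N=5, J=2, carry-in 0, digits 0,1,2,3,4,5,6,9 already taken and all letters distinct): C must equal 7, so C=7.

Answer: B=1, C=7, F=4, G=0, J=2, L=9, N=5, S=3, X=6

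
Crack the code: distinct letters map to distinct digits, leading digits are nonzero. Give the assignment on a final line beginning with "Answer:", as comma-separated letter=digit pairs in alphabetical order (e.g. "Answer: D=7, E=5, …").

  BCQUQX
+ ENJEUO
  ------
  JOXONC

Step 1. [col 1: X + O ≡ C (mod 10)] several values work for C in column 1 (X + O ≡ C (mod 10), carry-in 0); try C=2. So C=2.
Step 2. [col 1: X + O ≡ C (mod 10)] column 1 (X + O ≡ C (mod 10), carry-in 0) doesn't pin O yet; pick O=9 and continue, so O=9.
Step 3. [col 1: X + O ≡ C (mod 10)] from column 1 (O=9, C=2, carry-in 0, digits 2,9 already taken and all letters distinct): X must equal 3. So X=3.
Step 4. [col 2: Q + U ≡ N (mod 10)] no forcing yet in column 2 (carry-in 1); N=6 is free and consistent — try it ⇒ N=6.
Step 5. [col 2: Q + U ≡ N (mod 10)] several values work for Q in column 2 (Q + U ≡ N (mod 10), carry-in 1); try Q=8. So Q=8.
Step 6. [col 2: Q + U ≡ N (mod 10)] column 2: given Q=8, N=6, carry-in 1, and digits 2,3,6,8,9 already taken and all letters distinct, Q+U≡N (mod 10) forces U=7 ⇒ U=7.
Step 7. [col 3: U + E ≡ O (mod 10)] column 3 reads U+E+carry(1)=O with U=7, O=9; with digits 2,3,6,7,8,9 already taken and all letters distinct, the only value for E is 1. So E=1.
Step 8. [col 4: Q + J ≡ X (mod 10)] column 4 reads Q+J+carry(0)=X with Q=8, X=3; with digits 1,2,3,6,7,8,9 already taken and all letters distinct, the only value for J is 5 ⇒ J=5.
Step 9. [col 6: B + E ≡ J (mod 10)] from column 6 (E=1, J=5, carry-in 0, digits 1,2,3,5,6,7,8,9 already taken and all letters distinct): B must equal 4, so B=4.

Answer: B=4, C=2, E=1, J=5, N=6, O=9, Q=8, U=7, X=3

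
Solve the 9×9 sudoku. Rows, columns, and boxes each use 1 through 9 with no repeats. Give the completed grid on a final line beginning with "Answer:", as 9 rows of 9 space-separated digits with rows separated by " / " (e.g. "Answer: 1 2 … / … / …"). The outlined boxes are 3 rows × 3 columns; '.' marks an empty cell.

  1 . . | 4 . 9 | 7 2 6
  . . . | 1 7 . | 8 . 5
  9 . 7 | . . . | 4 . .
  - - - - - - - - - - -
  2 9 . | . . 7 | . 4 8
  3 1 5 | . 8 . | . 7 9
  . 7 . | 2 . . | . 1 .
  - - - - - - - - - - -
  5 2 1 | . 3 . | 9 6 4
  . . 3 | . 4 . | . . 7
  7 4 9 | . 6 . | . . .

Step 1. [r3c8∈{3}] only 3 remains possible at r3c8. So r3c8=3.
Step 2. [r7c6∈{8}] only 8 remains possible at r7c6, so r7c6=8.
Step 3. [r9c4∈{5}] r9c4 has the single candidate 5 ⇒ r9c4=5.
Step 4. [r5c4∈{6}] r5c4 is down to just 6, so r5c4=6.
Step 5. [r1c5∈{5}] nothing but 5 survives at r1c5. So r1c5=5.
Step 6. [r9c9∈{1,2,3}] in col 9, 2 fits only at r9c9, so r9c9=2.
Step 7. [r2c6∈{2,3,6}] in box 2, 3 fits only at r2c6, so r2c6=3.
Step 8. [r2c2∈{6}] nothing but 6 survives at r2c2 ⇒ r2c2=6.
Step 9. [r4c7∈{3,5,6}] in row 4, 5 fits only at r4c7, so r4c7=5.
Step 10. [r8c2∈{8}] r8c2's peers cover all but 8. So r8c2=8.
Step 11. [r6c1∈{4,6,8}] col 1 places 8 nowhere but r6c1 ⇒ r6c1=8.
Step 12. [r6c3∈{4,6}] in box 4, 4 fits only at r6c3, so r6c3=4.
Step 13. [r8c6∈{1,2}] 2 has one home in row 8: r8c6 ⇒ r8c6=2.
Step 14. [r9c7∈{1,3}] r9c7 is the only open cell in row 9 admitting 3, so r9c7=3.
Step 15. [r5c7∈{2}] nothing but 2 survives at r5c7. So r5c7=2.
Step 16. [r2c3∈{2}] nothing but 2 survives at r2c3. So r2c3=2.
Step 17. [r5c6∈{4}] only 4 remains possible at r5c6 ⇒ r5c6=4.
Step 18. [r6c7∈{6}] r6c7 has the single candidate 6 ⇒ r6c7=6.
Step 19. [r9c6∈{1}] r9c6's peers cover all but 1 ⇒ r9c6=1.
Step 20. [r4c4∈{3}] r4c4's peers cover all but 3. So r4c4=3.
Step 21. [r8c7∈{1}] r8c7's peers cover all but 1 ⇒ r8c7=1.
Step 22. [r8c1∈{6}] nothing but 6 survives at r8c1. So r8c1=6.
Step 23. [r1c3∈{8}] nothing but 8 survives at r1c3, so r1c3=8.
Step 24. [r7c4∈{7}] nothing but 7 survives at r7c4. So r7c4=7.
Step 25. [r8c8∈{5}] r8c8 has the single candidate 5, so r8c8=5.
Step 26. [r3c9∈{1}] nothing but 1 survives at r3c9. So r3c9=1.
Step 27. [r3c2∈{5}] r3c2 is down to just 5. So r3c2=5.
Step 28. [r2c1∈{4}] r2c1 is down to just 4. So r2c1=4.
Step 29. [r3c4∈{8}] r3c4's peers cover all but 8, so r3c4=8.
Step 30. [r3c5∈{2}] nothing but 2 survives at r3c5. So r3c5=2.
Step 31. [r6c5∈{9}] r6c5 has the single candidate 9 ⇒ r6c5=9.
Step 32. [r4c3∈{6}] r4c3 is down to just 6, so r4c3=6.
Step 33. [r6c6∈{5}] r6c6 has the single candidate 5, so r6c6=5.
Step 34. [r2c8∈{9}] r2c8's peers cover all but 9. So r2c8=9.
Step 35. [r3c6∈{6}] only 6 remains possible at r3c6 ⇒ r3c6=6.
Step 36. [r4c5∈{1}] r4c5 has the single candidate 1 ⇒ r4c5=1.
Step 37. [r1c2∈{3}] only 3 remains possible at r1c2. So r1c2=3.
Step 38. [r8c4∈{9}] r8c4 has the single candidate 9, so r8c4=9.
Step 39. [r9c8∈{8}] r9c8 is down to just 8 ⇒ r9c8=8.
Step 40. [r6c9∈{3}] r6c9 has the single candidate 3. So r6c9=3.

Answer: 1 3 8 4 5 9 7 2 6 / 4 6 2 1 7 3 8 9 5 / 9 5 7 8 2 6 4 3 1 / 2 9 6 3 1 7 5 4 8 / 3 1 5 6 8 4 2 7 9 / 8 7 4 2 9 5 6 1 3 / 5 2 1 7 3 8 9 6 4 / 6 8 3 9 4 2 1 5 7 / 7 4 9 5 6 1 3 8 2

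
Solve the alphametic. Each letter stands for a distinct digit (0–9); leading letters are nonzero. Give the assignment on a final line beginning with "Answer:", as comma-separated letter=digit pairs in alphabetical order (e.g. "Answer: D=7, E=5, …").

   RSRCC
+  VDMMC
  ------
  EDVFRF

Step 1. [col 1: C + C ≡ F (mod 10)] no forcing yet in column 1 (carry-in 0); F=2 is free and consistent — try it, so F=2.
Step 2. [E] E is the leading digit of a 6-digit sum of two 5-digit numbers; the final carry is exactly 1 ⇒ E=1.
Step 3. [col 1: C + C ≡ F (mod 10)] column 1: given F=2, carry-in 0, and digits 1,2 already taken and all letters distinct, C+C≡F (mod 10) forces C=6 ⇒ C=6.
Step 4. [col 2: C + M ≡ R (mod 10)] column 2 (C + M ≡ R (mod 10), carry-in 1) doesn't pin M yet; pick M=7 and continue. So M=7.
Step 5. [col 2: C + M ≡ R (mod 10)] in column 2 we have C+M≡R with carry-in 1; given C=6, M=7 and digits 1,2,6,7 already taken and all letters distinct, that pins R to 4, so R=4.
Step 6. [col 4: S + D ≡ V (mod 10)] from column 4 (nothing yet, carry-in 1, digits 1,2,4,6,7 already taken and all letters distinct): V must equal 9. So V=9.
Step 7. [col 4: S + D ≡ V (mod 10)] no forcing yet in column 4 (carry-in 1); S=5 is free and consistent — try it. So S=5.
Step 8. [col 4: S + D ≡ V (mod 10)] column 4: given S=5, V=9, carry-in 1, and digits 1,2,4,5,6,7,9 already taken and all letters distinct, S+D≡V (mod 10) forces D=3. So D=3.

Answer: C=6, D=3, E=1, F=2, M=7, R=4, S=5, V=9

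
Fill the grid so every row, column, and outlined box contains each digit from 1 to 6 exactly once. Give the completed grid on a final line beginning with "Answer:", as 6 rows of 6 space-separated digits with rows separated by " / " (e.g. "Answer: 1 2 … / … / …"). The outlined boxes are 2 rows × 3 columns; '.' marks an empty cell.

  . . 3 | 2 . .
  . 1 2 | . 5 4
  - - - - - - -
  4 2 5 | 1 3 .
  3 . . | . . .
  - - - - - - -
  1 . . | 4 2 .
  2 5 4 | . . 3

Step 1. [r4c2∈{6}] r4c2 has the single candidate 6. So r4c2=6.
Step 2. [r6c4∈{6}] r6c4's peers cover all but 6 ⇒ r6c4=6.
Step 3. [r1c5∈{1,6}] r1c5 is the only open cell in col 5 admitting 6 ⇒ r1c5=6.
Step 4. [r5c6∈{5}] r5c6 is down to just 5 ⇒ r5c6=5.
Step 5. [r4c4∈{5}] r4c4 has the single candidate 5. So r4c4=5.
Step 6. [r6c5∈{1}] r6c5's peers cover all but 1 ⇒ r6c5=1.
Step 7. [r1c1∈{5}] nothing but 5 survives at r1c1, so r1c1=5.
Step 8. [r1c6∈{1}] r1c6 has the single candidate 1. So r1c6=1.
Step 9. [r1c2∈{4}] r1c2 has the single candidate 4, so r1c2=4.
Step 10. [r5c3∈{6}] nothing but 6 survives at r5c3. So r5c3=6.
Step 11. [r4c6∈{2}] nothing but 2 survives at r4c6. So r4c6=2.
Step 12. [r5c2∈{3}] r5c2 is down to just 3. So r5c2=3.
Step 13. [r4c5∈{4}] only 4 remains possible at r4c5. So r4c5=4.
Step 14. [r4c3∈{1}] r4c3 is down to just 1, so r4c3=1.
Step 15. [r3c6∈{6}] r3c6 is down to just 6, so r3c6=6.
Step 16. [r2c4∈{3}] r2c4 has the single candidate 3. So r2c4=3.
Step 17. [r2c1∈{6}] nothing but 6 survives at r2c1, so r2c1=6.

Answer: 5 4 3 2 6 1 / 6 1 2 3 5 4 / 4 2 5 1 3 6 / 3 6 1 5 4 2 / 1 3 6 4 2 5 / 2 5 4 6 1 3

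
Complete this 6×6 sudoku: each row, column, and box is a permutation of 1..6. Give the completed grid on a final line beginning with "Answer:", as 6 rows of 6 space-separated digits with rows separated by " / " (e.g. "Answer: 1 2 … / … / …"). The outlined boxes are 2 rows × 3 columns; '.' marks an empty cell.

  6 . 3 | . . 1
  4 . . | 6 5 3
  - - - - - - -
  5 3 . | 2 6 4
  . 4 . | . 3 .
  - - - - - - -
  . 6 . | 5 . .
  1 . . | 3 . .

Step 1. [r5c6∈{2}] r5c6 has the single candidate 2. So r5c6=2.
Step 2. [r6c5∈{4}] r6c5's peers cover all but 4. So r6c5=4.
Step 3. [r6c3∈{2,5}] col 3 places 5 nowhere but r6c3, so r6c3=5.
Step 4. [r2c2∈{1,2}] col 2 places 1 nowhere but r2c2, so r2c2=1.
Step 5. [r4c3∈{1,2,6}] 6 has one home in row 4: r4c3 ⇒ r4c3=6.
Step 6. [r6c2∈{2}] r6c2's peers cover all but 2. So r6c2=2.
Step 7. [r5c3∈{4}] r5c3's peers cover all but 4 ⇒ r5c3=4.
Step 8. [r5c5∈{1}] r5c5's peers cover all but 1 ⇒ r5c5=1.
Step 9. [r5c1∈{3}] r5c1's peers cover all but 3, so r5c1=3.
Step 10. [r1c2∈{5}] r1c2 has the single candidate 5. So r1c2=5.
Step 11. [r1c5∈{2}] nothing but 2 survives at r1c5. So r1c5=2.
Step 12. [r6c6∈{6}] r6c6 is down to just 6 ⇒ r6c6=6.
Step 13. [r4c6∈{5}] only 5 remains possible at r4c6 ⇒ r4c6=5.
Step 14. [r2c3∈{2}] r2c3 is down to just 2 ⇒ r2c3=2.
Step 15. [r3c3∈{1}] r3c3 is down to just 1, so r3c3=1.
Step 16. [r1c4∈{4}] only 4 remains possible at r1c4 ⇒ r1c4=4.
Step 17. [r4c4∈{1}] r4c4's peers cover all but 1, so r4c4=1.
Step 18. [r4c1∈{2}] only 2 remains possible at r4c1 ⇒ r4c1=2.

Answer: 6 5 3 4 2 1 / 4 1 2 6 5 3 / 5 3 1 2 6 4 / 2 4 6 1 3 5 / 3 6 4 5 1 2 / 1 2 5 3 4 6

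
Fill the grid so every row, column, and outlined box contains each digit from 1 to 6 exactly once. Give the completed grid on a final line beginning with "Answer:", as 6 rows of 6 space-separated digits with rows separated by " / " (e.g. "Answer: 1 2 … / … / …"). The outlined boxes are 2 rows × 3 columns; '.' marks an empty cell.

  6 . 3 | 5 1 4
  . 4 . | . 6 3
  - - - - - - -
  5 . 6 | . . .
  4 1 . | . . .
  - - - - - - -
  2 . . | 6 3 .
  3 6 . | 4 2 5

Step 1. [r4c3∈{2}] r4c3 has the single candidate 2, so r4c3=2.
Step 2. [r3c4∈{1,2,3}] in col 4, 1 fits only at r3c4, so r3c4=1.
Step 3. [r2c3∈{1,5}] r2c3 is the only open cell in row 2 admitting 5, so r2c3=5.
Step 4. [r5c3∈{1,4}] r5c3 is the only open cell in row 5 admitting 4, so r5c3=4.
Step 5. [r3c5∈{4}] nothing but 4 survives at r3c5 ⇒ r3c5=4.
Step 6. [r2c4∈{2}] r2c4 is down to just 2. So r2c4=2.
Step 7. [r3c2∈{3}] only 3 remains possible at r3c2. So r3c2=3.
Step 8. [r4c5∈{5}] r4c5 is down to just 5 ⇒ r4c5=5.
Step 9. [r5c2∈{5}] only 5 remains possible at r5c2, so r5c2=5.
Step 10. [r1c2∈{2}] r1c2 has the single candidate 2. So r1c2=2.
Step 11. [r5c6∈{1}] r5c6's peers cover all but 1. So r5c6=1.
Step 12. [r3c6∈{2}] r3c6 has the single candidate 2. So r3c6=2.
Step 13. [r6c3∈{1}] only 1 remains possible at r6c3 ⇒ r6c3=1.
Step 14. [r4c4∈{3}] r4c4's peers cover all but 3, so r4c4=3.
Step 15. [r2c1∈{1}] r2c1's peers cover all but 1. So r2c1=1.
Step 16. [r4c6∈{6}] only 6 remains possible at r4c6. So r4c6=6.

Answer: 6 2 3 5 1 4 / 1 4 5 2 6 3 / 5 3 6 1 4 2 / 4 1 2 3 5 6 / 2 5 4 6 3 1 / 3 6 1 4 2 5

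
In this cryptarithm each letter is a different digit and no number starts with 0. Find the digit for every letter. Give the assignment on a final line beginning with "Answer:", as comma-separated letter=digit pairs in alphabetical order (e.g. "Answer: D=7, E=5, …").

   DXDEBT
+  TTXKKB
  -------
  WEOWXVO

Step 1. [col 1: T + B ≡ O (mod 10)] O=9 is one option consistent with column 1 (T + B ≡ O (mod 10), carry-in 0) — take it ⇒ O=9.
Step 2. [col 1: T + B ≡ O (mod 10)] column 1 (T + B ≡ O (mod 10), carry-in 0) doesn't pin T yet; pick T=6 and continue ⇒ T=6.
Step 3. [W] adding two 6-digit numbers gives at most 6+1 digits, and here it does — W is that final carry and must be 1. So W=1.
Step 4. [col 1: T + B ≡ O (mod 10)] in column 1 we have T+B≡O with carry-in 0; given T=6, O=9 and digits 1,6,9 already taken and all letters distinct, that pins B to 3 ⇒ B=3.
Step 5. [col 2: B + K ≡ V (mod 10)] K=7 is one option consistent with column 2 (B + K ≡ V (mod 10), carry-in 0) — take it, so K=7.
Step 6. [col 2: B + K ≡ V (mod 10)] from column 2 (B=3, K=7, carry-in 0, digits 1,3,6,7,9 already taken and all letters distinct): V must equal 0 ⇒ V=0.
Step 7. [col 3: E + K ≡ X (mod 10)] in column 3 we have E+K≡X with carry-in 1; given K=7 and digits 0,1,3,6,7,9 already taken and all letters distinct, that pins E to 4, so E=4.
Step 8. [col 3: E + K ≡ X (mod 10)] from column 3 (E=4, K=7, carry-in 1, digits 0,1,3,4,6,7,9 already taken and all letters distinct): X must equal 2, so X=2.
Step 9. [col 4: D + X ≡ W (mod 10)] from column 4 (X=2, W=1, carry-in 1, digits 0,1,2,3,4,6,7,9 already taken and all letters distinct): D must equal 8. So D=8.

Answer: B=3, D=8, E=4, K=7, O=9, T=6, V=0, W=1, X=2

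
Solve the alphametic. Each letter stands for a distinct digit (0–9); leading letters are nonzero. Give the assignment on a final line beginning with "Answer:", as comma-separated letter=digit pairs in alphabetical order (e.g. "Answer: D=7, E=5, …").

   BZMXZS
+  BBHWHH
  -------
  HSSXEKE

Step 1. [col 1: S + H ≡ E (mod 10)] no forcing yet in column 1 (carry-in 0); H=1 is free and consistent — try it ⇒ H=1.
Step 2. [col 1: S + H ≡ E (mod 10)] S=5 is one option consistent with column 1 (S + H ≡ E (mod 10), carry-in 0) — take it. So S=5.
Step 3. [col 1: S + H ≡ E (mod 10)] column 1: given S=5, H=1, carry-in 0, and digits 1,5 already taken and all letters distinct, S+H≡E (mod 10) forces E=6, so E=6.
Step 4. [col 2: Z + H ≡ K (mod 10)] no forcing yet in column 2 (carry-in 0); Z=8 is free and consistent — try it, so Z=8.
Step 5. [col 2: Z + H ≡ K (mod 10)] column 2 reads Z+H+carry(0)=K with Z=8, H=1; with digits 1,5,6,8 already taken and all letters distinct, the only value for K is 9, so K=9.
Step 6. [col 3: X + W ≡ E (mod 10)] no forcing yet in column 3 (carry-in 0); X=4 is free and consistent — try it ⇒ X=4.
Step 7. [col 3: X + W ≡ E (mod 10)] column 3 reads X+W+carry(0)=E with X=4, E=6; with digits 1,4,5,6,8,9 already taken and all letters distinct, the only value for W is 2. So W=2.
Step 8. [col 4: M + H ≡ X (mod 10)] column 4 reads M+H+carry(0)=X with H=1, X=4; with digits 1,2,4,5,6,8,9 already taken and all letters distinct, the only value for M is 3, so M=3.
Step 9. [col 5: Z + B ≡ S (mod 10)] in column 5 we have Z+B≡S with carry-in 0; given Z=8, S=5 and digits 1,2,3,4,5,6,8,9 already taken and all letters distinct, that pins B to 7 ⇒ B=7.

Answer: B=7, E=6, H=1, K=9, M=3, S=5, W=2, X=4, Z=8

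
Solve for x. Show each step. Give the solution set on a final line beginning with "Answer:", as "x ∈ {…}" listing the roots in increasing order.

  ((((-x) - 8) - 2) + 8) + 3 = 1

Step 1. [((((-x) - 8) - 2) + 8) + 3 = 1] the outer +3 inverts by subtracting 3. So sub: (((-x) - 8) - 2) + 8 = -2.
Step 2. [(((-x) - 8) - 2) + 8 = -2] the outer +8 inverts by subtracting 8, so sub: ((-x) - 8) - 2 = -10.
Step 3. [((-x) - 8) - 2 = -10] the outer -2 inverts by adding 2 ⇒ sub: (-x) - 8 = -8.
Step 4. [(-x) - 8 = -8] the outer -8 inverts by adding 8 ⇒ sub: -x = 0.
Step 5. [-x = 0] leading − — multiply by −1 ⇒ neg: x = 0.

Answer: x ∈ {0}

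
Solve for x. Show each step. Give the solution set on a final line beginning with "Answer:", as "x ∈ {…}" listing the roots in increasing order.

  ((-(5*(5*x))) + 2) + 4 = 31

Step 1. [((-(5*(5*x))) + 2) + 4 = 31] +4 is outermost — subtract 4 both sides, so sub: (-(5*(5*x))) + 2 = 27.
Step 2. [(-(5*(5*x))) + 2 = 27] peel the +2: subtract 2 from each side, so sub: -(5*(5*x)) = 25.
Step 3. [-(5*(5*x)) = 25] LHS negated; negate both sides ⇒ neg: 5*(5*x) = -25.
Step 4. [5*(5*x) = -25] LHS = 5·(…); ÷5 both sides ⇒ div: 5*x = -5.
Step 5. [5*x = -5] 5 out front; divide by 5 ⇒ div: x = -1.

Answer: x ∈ {-1}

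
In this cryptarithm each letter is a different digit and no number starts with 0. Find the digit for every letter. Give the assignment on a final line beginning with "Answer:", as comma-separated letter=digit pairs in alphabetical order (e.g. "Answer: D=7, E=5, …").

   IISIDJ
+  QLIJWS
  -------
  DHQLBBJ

Step 1. [col 1: J + S ≡ J (mod 10)] column 1 reads J+S+carry(0)=J with nothing yet; with all letters distinct, none taken yet, the only value for S is 0 ⇒ S=0.
Step 2. [D] D is the leading digit of a 7-digit sum of two 6-digit numbers; the final carry is exactly 1, so D=1.
Step 3. [col 1: J + S ≡ J (mod 10)] no forcing yet in column 1 (carry-in 0); J=5 is free and consistent — try it, so J=5.
Step 4. [col 2: D + W ≡ B (mod 10)] no forcing yet in column 2 (carry-in 0); B=3 is free and consistent — try it ⇒ B=3.
Step 5. [col 2: D + W ≡ B (mod 10)] column 2: given D=1, B=3, carry-in 0, and digits 0,1,3,5 already taken and all letters distinct, D+W≡B (mod 10) forces W=2 ⇒ W=2.
Step 6. [col 3: I + J ≡ B (mod 10)] in column 3 we have I+J≡B with carry-in 0; given J=5, B=3 and digits 0,1,2,3,5 already taken and all letters distinct, that pins I to 8. So I=8.
Step 7. [col 4: S + I ≡ L (mod 10)] in column 4 we have S+I≡L with carry-in 1; given S=0, I=8 and digits 0,1,2,3,5,8 already taken and all letters distinct, that pins L to 9, so L=9.
Step 8. [col 5: I + L ≡ Q (mod 10)] column 5 reads I+L+carry(0)=Q with I=8, L=9; with digits 0,1,2,3,5,8,9 already taken and all letters distinct, the only value for Q is 7 ⇒ Q=7.
Step 9. [col 6: I + Q ≡ H (mod 10)] in column 6 we have I+Q≡H with carry-in 1; given I=8, Q=7 and digits 0,1,2,3,5,7,8,9 already taken and all letters distinct, that pins H to 6, so H=6.

Answer: B=3, D=1, H=6, I=8, J=5, L=9, Q=7, S=0, W=2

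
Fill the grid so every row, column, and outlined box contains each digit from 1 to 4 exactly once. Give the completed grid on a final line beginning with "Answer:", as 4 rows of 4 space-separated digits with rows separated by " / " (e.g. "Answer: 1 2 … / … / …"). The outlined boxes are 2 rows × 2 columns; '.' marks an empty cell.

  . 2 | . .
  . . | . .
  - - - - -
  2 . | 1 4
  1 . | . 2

Step 1. [r4c3∈{3}] nothing but 3 survives at r4c3. So r4c3=3.
Step 2. [r2c2∈{1,3,4}] 1 has one home in col 2: r2c2. So r2c2=1.
Step 3. [r2c4∈{3}] r2c4 has the single candidate 3 ⇒ r2c4=3.
Step 4. [r1c3∈{4}] nothing but 4 survives at r1c3 ⇒ r1c3=4.
Step 5. [r1c1∈{3}] only 3 remains possible at r1c1 ⇒ r1c1=3.
Step 6. [r2c3∈{2}] only 2 remains possible at r2c3, so r2c3=2.
Step 7. [r1c4∈{1}] r1c4's peers cover all but 1, so r1c4=1.
Step 8. [r4c2∈{4}] r4c2 is down to just 4 ⇒ r4c2=4.
Step 9. [r3c2∈{3}] r3c2's peers cover all but 3 ⇒ r3c2=3.
Step 10. [r2c1∈{4}] r2c1 has the single candidate 4. So r2c1=4.

Answer: 3 2 4 1 / 4 1 2 3 / 2 3 1 4 / 1 4 3 2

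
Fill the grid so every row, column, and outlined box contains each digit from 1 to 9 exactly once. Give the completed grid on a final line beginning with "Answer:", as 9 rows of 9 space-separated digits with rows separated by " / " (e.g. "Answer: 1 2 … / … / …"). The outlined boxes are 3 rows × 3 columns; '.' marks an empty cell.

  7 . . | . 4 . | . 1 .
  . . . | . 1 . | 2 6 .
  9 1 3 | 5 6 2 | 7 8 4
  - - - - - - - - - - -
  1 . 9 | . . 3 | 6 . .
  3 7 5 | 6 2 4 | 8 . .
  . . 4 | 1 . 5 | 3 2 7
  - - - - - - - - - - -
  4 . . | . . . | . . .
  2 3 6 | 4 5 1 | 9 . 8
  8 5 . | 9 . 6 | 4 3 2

Step 1. [r9c5∈{7}] nothing but 7 survives at r9c5. So r9c5=7.
Step 2. [r2c3∈{8}] r2c3's peers cover all but 8, so r2c3=8.
Step 3. [r4c5∈{8}] r4c5's peers cover all but 8. So r4c5=8.
Step 4. [r4c9∈{5}] r4c9's peers cover all but 5, so r4c9=5.
Step 5. [r7c7∈{1,5}] across col 7, 1 lands solely at r7c7. So r7c7=1.
Step 6. [r1c2∈{2,6}] row 1 places 6 nowhere but r1c2, so r1c2=6.
Step 7. [r7c4∈{2,3,8}] across row 7, 2 lands solely at r7c4, so r7c4=2.
Step 8. [r2c6∈{7,9}] col 6 places 7 nowhere but r2c6. So r2c6=7.
Step 9. [r2c9∈{3,9}] in row 2, 9 fits only at r2c9. So r2c9=9.
Step 10. [r1c4∈{3,8}] 8 has one home in col 4: r1c4 ⇒ r1c4=8.
Step 11. [r8c8∈{7}] r8c8 is down to just 7, so r8c8=7.
Step 12. [r4c2∈{2}] only 2 remains possible at r4c2 ⇒ r4c2=2.
Step 13. [r7c9∈{6}] nothing but 6 survives at r7c9. So r7c9=6.
Step 14. [r6c5∈{9}] nothing but 9 survives at r6c5 ⇒ r6c5=9.
Step 15. [r7c5∈{3}] r7c5 has the single candidate 3 ⇒ r7c5=3.
Step 16. [r2c2∈{4}] nothing but 4 survives at r2c2 ⇒ r2c2=4.
Step 17. [r1c7∈{5}] r1c7 is down to just 5, so r1c7=5.
Step 18. [r1c9∈{3}] r1c9's peers cover all but 3, so r1c9=3.
Step 19. [r5c9∈{1}] only 1 remains possible at r5c9 ⇒ r5c9=1.
Step 20. [r6c1∈{6}] r6c1 is down to just 6. So r6c1=6.
Step 21. [r4c4∈{7}] r4c4's peers cover all but 7. So r4c4=7.
Step 22. [r7c8∈{5}] r7c8 has the single candidate 5, so r7c8=5.
Step 23. [r7c3∈{7}] r7c3's peers cover all but 7 ⇒ r7c3=7.
Step 24. [r4c8∈{4}] only 4 remains possible at r4c8. So r4c8=4.
Step 25. [r7c2∈{9}] r7c2 has the single candidate 9 ⇒ r7c2=9.
Step 26. [r1c3∈{2}] r1c3's peers cover all but 2 ⇒ r1c3=2.
Step 27. [r2c1∈{5}] only 5 remains possible at r2c1, so r2c1=5.
Step 28. [r7c6∈{8}] r7c6's peers cover all but 8, so r7c6=8.
Step 29. [r1c6∈{9}] nothing but 9 survives at r1c6, so r1c6=9.
Step 30. [r9c3∈{1}] r9c3 is down to just 1 ⇒ r9c3=1.
Step 31. [r2c4∈{3}] r2c4 has the single candidate 3, so r2c4=3.
Step 32. [r6c2∈{8}] r6c2 has the single candidate 8, so r6c2=8.
Step 33. [r5c8∈{9}] nothing but 9 survives at r5c8, so r5c8=9.

Answer: 7 6 2 8 4 9 5 1 3 / 5 4 8 3 1 7 2 6 9 / 9 1 3 5 6 2 7 8 4 / 1 2 9 7 8 3 6 4 5 / 3 7 5 6 2 4 8 9 1 / 6 8 4 1 9 5 3 2 7 / 4 9 7 2 3 8 1 5 6 / 2 3 6 4 5 1 9 7 8 / 8 5 1 9 7 6 4 3 2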